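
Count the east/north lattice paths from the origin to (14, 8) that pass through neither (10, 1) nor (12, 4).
Number of paths = 290490

Inclusion–exclusion. Total paths: C(22, 14) = 319770. Through P₁: C(11, 10)·C(11, 4) = 3630. Through P₂: C(16, 12)·C(6, 2) = 27300. Since P₁ is strictly southwest of P₂, a monotone path through both must visit P₁ then P₂; paths through both = C(11, 10)·C(5, 2)·C(6, 2) = 1650. Avoid both = 319770 − 3630 − 27300 + 1650 = 290490.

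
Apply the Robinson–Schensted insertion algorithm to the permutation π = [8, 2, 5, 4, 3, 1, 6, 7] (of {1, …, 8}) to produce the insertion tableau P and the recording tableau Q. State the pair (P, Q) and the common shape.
P = [1, 3, 6, 7] / [2] / [4] / [5] / [8];  Q = [1, 3, 7, 8] / [2] / [4] / [5] / [6];  common shape = (4, 1, 1, 1, 1)

Row-insert the values π_1, π_2, … into P one at a time, bumping the leftmost entry strictly greater than the inserted value down to the next row. The recording tableau Q records, in position (i, j), the step at which that cell was added to P.
  Insert 8 (step 1): P = [8];  Q = [1]
  Insert 2 (step 2): P = [2] / [8];  Q = [1] / [2]
  Insert 5 (step 3): P = [2, 5] / [8];  Q = [1, 3] / [2]
  Insert 4 (step 4): P = [2, 4] / [5] / [8];  Q = [1, 3] / [2] / [4]
  Insert 3 (step 5): P = [2, 3] / [4] / [5] / [8];  Q = [1, 3] / [2] / [4] / [5]
  Insert 1 (step 6): P = [1, 3] / [2] / [4] / [5] / [8];  Q = [1, 3] / [2] / [4] / [5] / [6]
  Insert 6 (step 7): P = [1, 3, 6] / [2] / [4] / [5] / [8];  Q = [1, 3, 7] / [2] / [4] / [5] / [6]
  Insert 7 (step 8): P = [1, 3, 6, 7] / [2] / [4] / [5] / [8];  Q = [1, 3, 7, 8] / [2] / [4] / [5] / [6]
Final shape: (4, 1, 1, 1, 1).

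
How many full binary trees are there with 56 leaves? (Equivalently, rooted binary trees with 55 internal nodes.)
C_55 = 1759414616608818870992479875972

These full binary trees are counted by the Catalan number C_n = (1/(n + 1)) · C(2n, n). For n = 55: C_55 = (1/56) · C(110, 55) = 98527218530093856775578873054432/56 = 1759414616608818870992479875972.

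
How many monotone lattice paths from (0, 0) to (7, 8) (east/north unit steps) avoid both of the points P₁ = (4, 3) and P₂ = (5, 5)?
Number of paths = 3005

Inclusion–exclusion. Total paths: C(15, 7) = 6435. Through P₁: C(7, 4)·C(8, 3) = 1960. Through P₂: C(10, 5)·C(5, 2) = 2520. Since P₁ is strictly southwest of P₂, a monotone path through both must visit P₁ then P₂; paths through both = C(7, 4)·C(3, 1)·C(5, 2) = 1050. Avoid both = 6435 − 1960 − 2520 + 1050 = 3005.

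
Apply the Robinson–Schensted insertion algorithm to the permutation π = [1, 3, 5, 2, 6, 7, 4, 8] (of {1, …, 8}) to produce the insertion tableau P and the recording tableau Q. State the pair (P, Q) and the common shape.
P = [1, 2, 4, 6, 7, 8] / [3, 5];  Q = [1, 2, 3, 5, 6, 8] / [4, 7];  common shape = (6, 2)

Row-insert the values π_1, π_2, … into P one at a time, bumping the leftmost entry strictly greater than the inserted value down to the next row. The recording tableau Q records, in position (i, j), the step at which that cell was added to P.
  Insert 1 (step 1): P = [1];  Q = [1]
  Insert 3 (step 2): P = [1, 3];  Q = [1, 2]
  Insert 5 (step 3): P = [1, 3, 5];  Q = [1, 2, 3]
  Insert 2 (step 4): P = [1, 2, 5] / [3];  Q = [1, 2, 3] / [4]
  Insert 6 (step 5): P = [1, 2, 5, 6] / [3];  Q = [1, 2, 3, 5] / [4]
  Insert 7 (step 6): P = [1, 2, 5, 6, 7] / [3];  Q = [1, 2, 3, 5, 6] / [4]
  Insert 4 (step 7): P = [1, 2, 4, 6, 7] / [3, 5];  Q = [1, 2, 3, 5, 6] / [4, 7]
  Insert 8 (step 8): P = [1, 2, 4, 6, 7, 8] / [3, 5];  Q = [1, 2, 3, 5, 6, 8] / [4, 7]
Final shape: (6, 2).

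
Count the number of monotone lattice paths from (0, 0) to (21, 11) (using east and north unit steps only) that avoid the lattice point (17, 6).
Number of paths = 116305158

Total paths from (0, 0) to (21, 11): C(32, 21) = 129024480. Paths through (17, 6): (paths (0, 0) → (17, 6)) × (paths (17, 6) → (21, 11)) = C(23, 17) · C(9, 4) = 100947 · 126 = 12719322. Avoidance count = 129024480 − 12719322 = 116305158.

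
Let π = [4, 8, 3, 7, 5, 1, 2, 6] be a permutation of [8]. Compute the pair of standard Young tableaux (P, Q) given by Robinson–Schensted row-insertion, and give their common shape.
P = [1, 2, 6] / [3, 5] / [4, 7] / [8];  Q = [1, 2, 8] / [3, 4] / [5, 7] / [6];  common shape = (3, 2, 2, 1)

Row-insert the values π_1, π_2, … into P one at a time, bumping the leftmost entry strictly greater than the inserted value down to the next row. The recording tableau Q records, in position (i, j), the step at which that cell was added to P.
  Insert 4 (step 1): P = [4];  Q = [1]
  Insert 8 (step 2): P = [4, 8];  Q = [1, 2]
  Insert 3 (step 3): P = [3, 8] / [4];  Q = [1, 2] / [3]
  Insert 7 (step 4): P = [3, 7] / [4, 8];  Q = [1, 2] / [3, 4]
  Insert 5 (step 5): P = [3, 5] / [4, 7] / [8];  Q = [1, 2] / [3, 4] / [5]
  Insert 1 (step 6): P = [1, 5] / [3, 7] / [4] / [8];  Q = [1, 2] / [3, 4] / [5] / [6]
  Insert 2 (step 7): P = [1, 2] / [3, 5] / [4, 7] / [8];  Q = [1, 2] / [3, 4] / [5, 7] / [6]
  Insert 6 (step 8): P = [1, 2, 6] / [3, 5] / [4, 7] / [8];  Q = [1, 2, 8] / [3, 4] / [5, 7] / [6]
Final shape: (3, 2, 2, 1).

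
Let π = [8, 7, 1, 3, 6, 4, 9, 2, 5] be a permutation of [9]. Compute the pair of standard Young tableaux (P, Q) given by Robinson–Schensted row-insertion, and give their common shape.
P = [1, 2, 4, 5] / [3, 9] / [6] / [7] / [8];  Q = [1, 4, 5, 7] / [2, 9] / [3] / [6] / [8];  common shape = (4, 2, 1, 1, 1)

Row-insert the values π_1, π_2, … into P one at a time, bumping the leftmost entry strictly greater than the inserted value down to the next row. The recording tableau Q records, in position (i, j), the step at which that cell was added to P.
  Insert 8 (step 1): P = [8];  Q = [1]
  Insert 7 (step 2): P = [7] / [8];  Q = [1] / [2]
  Insert 1 (step 3): P = [1] / [7] / [8];  Q = [1] / [2] / [3]
  Insert 3 (step 4): P = [1, 3] / [7] / [8];  Q = [1, 4] / [2] / [3]
  Insert 6 (step 5): P = [1, 3, 6] / [7] / [8];  Q = [1, 4, 5] / [2] / [3]
  Insert 4 (step 6): P = [1, 3, 4] / [6] / [7] / [8];  Q = [1, 4, 5] / [2] / [3] / [6]
  Insert 9 (step 7): P = [1, 3, 4, 9] / [6] / [7] / [8];  Q = [1, 4, 5, 7] / [2] / [3] / [6]
  Insert 2 (step 8): P = [1, 2, 4, 9] / [3] / [6] / [7] / [8];  Q = [1, 4, 5, 7] / [2] / [3] / [6] / [8]
  Insert 5 (step 9): P = [1, 2, 4, 5] / [3, 9] / [6] / [7] / [8];  Q = [1, 4, 5, 7] / [2, 9] / [3] / [6] / [8]
Final shape: (4, 2, 1, 1, 1).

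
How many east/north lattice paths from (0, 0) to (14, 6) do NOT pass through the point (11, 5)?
Number of paths = 21288

Total paths from (0, 0) to (14, 6): C(20, 14) = 38760. Paths through (11, 5): (paths (0, 0) → (11, 5)) × (paths (11, 5) → (14, 6)) = C(16, 11) · C(4, 3) = 4368 · 4 = 17472. Avoidance count = 38760 − 17472 = 21288.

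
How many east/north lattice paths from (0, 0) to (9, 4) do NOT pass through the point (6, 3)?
Number of paths = 379

Total paths from (0, 0) to (9, 4): C(13, 9) = 715. Paths through (6, 3): (paths (0, 0) → (6, 3)) × (paths (6, 3) → (9, 4)) = C(9, 6) · C(4, 3) = 84 · 4 = 336. Avoidance count = 715 − 336 = 379.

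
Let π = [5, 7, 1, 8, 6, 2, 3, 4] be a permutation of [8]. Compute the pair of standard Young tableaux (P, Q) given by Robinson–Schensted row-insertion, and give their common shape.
P = [1, 2, 3, 4] / [5, 6, 8] / [7];  Q = [1, 2, 4, 8] / [3, 5, 7] / [6];  common shape = (4, 3, 1)

Row-insert the values π_1, π_2, … into P one at a time, bumping the leftmost entry strictly greater than the inserted value down to the next row. The recording tableau Q records, in position (i, j), the step at which that cell was added to P.
  Insert 5 (step 1): P = [5];  Q = [1]
  Insert 7 (step 2): P = [5, 7];  Q = [1, 2]
  Insert 1 (step 3): P = [1, 7] / [5];  Q = [1, 2] / [3]
  Insert 8 (step 4): P = [1, 7, 8] / [5];  Q = [1, 2, 4] / [3]
  Insert 6 (step 5): P = [1, 6, 8] / [5, 7];  Q = [1, 2, 4] / [3, 5]
  Insert 2 (step 6): P = [1, 2, 8] / [5, 6] / [7];  Q = [1, 2, 4] / [3, 5] / [6]
  Insert 3 (step 7): P = [1, 2, 3] / [5, 6, 8] / [7];  Q = [1, 2, 4] / [3, 5, 7] / [6]
  Insert 4 (step 8): P = [1, 2, 3, 4] / [5, 6, 8] / [7];  Q = [1, 2, 4, 8] / [3, 5, 7] / [6]
Final shape: (4, 3, 1).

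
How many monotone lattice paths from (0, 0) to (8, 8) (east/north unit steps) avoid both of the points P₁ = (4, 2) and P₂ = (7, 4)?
Number of paths = 8820

Inclusion–exclusion. Total paths: C(16, 8) = 12870. Through P₁: C(6, 4)·C(10, 4) = 3150. Through P₂: C(11, 7)·C(5, 1) = 1650. Since P₁ is strictly southwest of P₂, a monotone path through both must visit P₁ then P₂; paths through both = C(6, 4)·C(5, 3)·C(5, 1) = 750. Avoid both = 12870 − 3150 − 1650 + 750 = 8820.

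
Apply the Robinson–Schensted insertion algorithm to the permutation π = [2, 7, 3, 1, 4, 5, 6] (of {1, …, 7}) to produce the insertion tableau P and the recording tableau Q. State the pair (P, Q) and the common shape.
P = [1, 3, 4, 5, 6] / [2] / [7];  Q = [1, 2, 5, 6, 7] / [3] / [4];  common shape = (5, 1, 1)

Row-insert the values π_1, π_2, … into P one at a time, bumping the leftmost entry strictly greater than the inserted value down to the next row. The recording tableau Q records, in position (i, j), the step at which that cell was added to P.
  Insert 2 (step 1): P = [2];  Q = [1]
  Insert 7 (step 2): P = [2, 7];  Q = [1, 2]
  Insert 3 (step 3): P = [2, 3] / [7];  Q = [1, 2] / [3]
  Insert 1 (step 4): P = [1, 3] / [2] / [7];  Q = [1, 2] / [3] / [4]
  Insert 4 (step 5): P = [1, 3, 4] / [2] / [7];  Q = [1, 2, 5] / [3] / [4]
  Insert 5 (step 6): P = [1, 3, 4, 5] / [2] / [7];  Q = [1, 2, 5, 6] / [3] / [4]
  Insert 6 (step 7): P = [1, 3, 4, 5, 6] / [2] / [7];  Q = [1, 2, 5, 6, 7] / [3] / [4]
Final shape: (5, 1, 1).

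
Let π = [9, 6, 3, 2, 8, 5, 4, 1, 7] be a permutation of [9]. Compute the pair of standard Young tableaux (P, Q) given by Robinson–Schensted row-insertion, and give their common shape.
P = [1, 4, 7] / [2, 5] / [3, 8] / [6] / [9];  Q = [1, 5, 9] / [2, 6] / [3, 7] / [4] / [8];  common shape = (3, 2, 2, 1, 1)

Row-insert the values π_1, π_2, … into P one at a time, bumping the leftmost entry strictly greater than the inserted value down to the next row. The recording tableau Q records, in position (i, j), the step at which that cell was added to P.
  Insert 9 (step 1): P = [9];  Q = [1]
  Insert 6 (step 2): P = [6] / [9];  Q = [1] / [2]
  Insert 3 (step 3): P = [3] / [6] / [9];  Q = [1] / [2] / [3]
  Insert 2 (step 4): P = [2] / [3] / [6] / [9];  Q = [1] / [2] / [3] / [4]
  Insert 8 (step 5): P = [2, 8] / [3] / [6] / [9];  Q = [1, 5] / [2] / [3] / [4]
  Insert 5 (step 6): P = [2, 5] / [3, 8] / [6] / [9];  Q = [1, 5] / [2, 6] / [3] / [4]
  Insert 4 (step 7): P = [2, 4] / [3, 5] / [6, 8] / [9];  Q = [1, 5] / [2, 6] / [3, 7] / [4]
  Insert 1 (step 8): P = [1, 4] / [2, 5] / [3, 8] / [6] / [9];  Q = [1, 5] / [2, 6] / [3, 7] / [4] / [8]
  Insert 7 (step 9): P = [1, 4, 7] / [2, 5] / [3, 8] / [6] / [9];  Q = [1, 5, 9] / [2, 6] / [3, 7] / [4] / [8]
Final shape: (3, 2, 2, 1, 1).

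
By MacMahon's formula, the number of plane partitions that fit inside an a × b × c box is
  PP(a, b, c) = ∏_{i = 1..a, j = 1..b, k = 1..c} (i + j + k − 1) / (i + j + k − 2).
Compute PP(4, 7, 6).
PP(4, 7, 6) = 12544848030

Evaluate the triple product over i = 1..4, j = 1..7, k = 1..6. The factors are (2/1) · (3/2) · (4/3) · (5/4) · (6/5) · (7/6) · (3/2) · (4/3) · … (168 factors total). The numerators and denominators telescope so the product is an integer; carrying out the multiplication exactly gives PP(4, 7, 6) = 12544848030.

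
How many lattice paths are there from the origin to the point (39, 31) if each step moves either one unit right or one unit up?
Number of paths = 71416438784701299520

A monotone lattice path from (0, 0) to (39, 31) consists of 39 east steps and 31 north steps in some order, so it is determined by which 39 of the 70 steps are east. The count is C(70, 39) = 71416438784701299520.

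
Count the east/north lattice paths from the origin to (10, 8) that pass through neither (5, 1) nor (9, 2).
Number of paths = 38831

Inclusion–exclusion. Total paths: C(18, 10) = 43758. Through P₁: C(6, 5)·C(12, 5) = 4752. Through P₂: C(11, 9)·C(7, 1) = 385. Since P₁ is strictly southwest of P₂, a monotone path through both must visit P₁ then P₂; paths through both = C(6, 5)·C(5, 4)·C(7, 1) = 210. Avoid both = 43758 − 4752 − 385 + 210 = 38831.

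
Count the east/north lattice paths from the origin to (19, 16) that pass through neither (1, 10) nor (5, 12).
Number of paths = 4040018014

Inclusion–exclusion. Total paths: C(35, 19) = 4059928950. Through P₁: C(11, 1)·C(24, 18) = 1480556. Through P₂: C(17, 5)·C(18, 14) = 18935280. Since P₁ is strictly southwest of P₂, a monotone path through both must visit P₁ then P₂; paths through both = C(11, 1)·C(6, 4)·C(18, 14) = 504900. Avoid both = 4059928950 − 1480556 − 18935280 + 504900 = 4040018014.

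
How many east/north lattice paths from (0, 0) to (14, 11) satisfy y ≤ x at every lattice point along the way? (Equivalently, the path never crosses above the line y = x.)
Number of paths = 1188640

By the reflection principle (André's argument), the number of monotone paths to (14, 11) with n ≤ m that never go above y = x is C(25, 14) − C(25, 15) = 4457400 − 3268760 = 1188640.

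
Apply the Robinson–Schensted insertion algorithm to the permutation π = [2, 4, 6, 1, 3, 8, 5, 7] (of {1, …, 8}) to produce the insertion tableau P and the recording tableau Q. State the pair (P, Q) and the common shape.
P = [1, 3, 5, 7] / [2, 4, 6, 8];  Q = [1, 2, 3, 6] / [4, 5, 7, 8];  common shape = (4, 4)

Row-insert the values π_1, π_2, … into P one at a time, bumping the leftmost entry strictly greater than the inserted value down to the next row. The recording tableau Q records, in position (i, j), the step at which that cell was added to P.
  Insert 2 (step 1): P = [2];  Q = [1]
  Insert 4 (step 2): P = [2, 4];  Q = [1, 2]
  Insert 6 (step 3): P = [2, 4, 6];  Q = [1, 2, 3]
  Insert 1 (step 4): P = [1, 4, 6] / [2];  Q = [1, 2, 3] / [4]
  Insert 3 (step 5): P = [1, 3, 6] / [2, 4];  Q = [1, 2, 3] / [4, 5]
  Insert 8 (step 6): P = [1, 3, 6, 8] / [2, 4];  Q = [1, 2, 3, 6] / [4, 5]
  Insert 5 (step 7): P = [1, 3, 5, 8] / [2, 4, 6];  Q = [1, 2, 3, 6] / [4, 5, 7]
  Insert 7 (step 8): P = [1, 3, 5, 7] / [2, 4, 6, 8];  Q = [1, 2, 3, 6] / [4, 5, 7, 8]
Final shape: (4, 4).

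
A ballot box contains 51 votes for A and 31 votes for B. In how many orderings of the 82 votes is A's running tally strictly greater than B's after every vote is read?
Strict-lead orderings = 9090251933233102220160

Total orderings of the 82 votes with 51 for A: C(82, 51) = 37270032926255719102656. By the Bertrand ballot formula (Cycle Lemma / reflection principle), the number of orderings in which A is strictly ahead of B throughout is (p − q)/(p + q) · C(p + q, p) = (51 − 31)/(51 + 31) · 37270032926255719102656 = 9090251933233102220160.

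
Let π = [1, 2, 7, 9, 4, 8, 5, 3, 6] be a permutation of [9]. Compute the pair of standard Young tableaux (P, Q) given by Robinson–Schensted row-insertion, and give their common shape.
P = [1, 2, 3, 5, 6] / [4, 8] / [7] / [9];  Q = [1, 2, 3, 4, 9] / [5, 6] / [7] / [8];  common shape = (5, 2, 1, 1)

Row-insert the values π_1, π_2, … into P one at a time, bumping the leftmost entry strictly greater than the inserted value down to the next row. The recording tableau Q records, in position (i, j), the step at which that cell was added to P.
  Insert 1 (step 1): P = [1];  Q = [1]
  Insert 2 (step 2): P = [1, 2];  Q = [1, 2]
  Insert 7 (step 3): P = [1, 2, 7];  Q = [1, 2, 3]
  Insert 9 (step 4): P = [1, 2, 7, 9];  Q = [1, 2, 3, 4]
  Insert 4 (step 5): P = [1, 2, 4, 9] / [7];  Q = [1, 2, 3, 4] / [5]
  Insert 8 (step 6): P = [1, 2, 4, 8] / [7, 9];  Q = [1, 2, 3, 4] / [5, 6]
  Insert 5 (step 7): P = [1, 2, 4, 5] / [7, 8] / [9];  Q = [1, 2, 3, 4] / [5, 6] / [7]
  Insert 3 (step 8): P = [1, 2, 3, 5] / [4, 8] / [7] / [9];  Q = [1, 2, 3, 4] / [5, 6] / [7] / [8]
  Insert 6 (step 9): P = [1, 2, 3, 5, 6] / [4, 8] / [7] / [9];  Q = [1, 2, 3, 4, 9] / [5, 6] / [7] / [8]
Final shape: (5, 2, 1, 1).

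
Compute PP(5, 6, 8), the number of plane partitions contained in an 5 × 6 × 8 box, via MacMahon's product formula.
PP(5, 6, 8) = 7997986868872

Evaluate the triple product over i = 1..5, j = 1..6, k = 1..8. The factors are (2/1) · (3/2) · (4/3) · (5/4) · (6/5) · (7/6) · (8/7) · (9/8) · … (240 factors total). The numerators and denominators telescope so the product is an integer; carrying out the multiplication exactly gives PP(5, 6, 8) = 7997986868872.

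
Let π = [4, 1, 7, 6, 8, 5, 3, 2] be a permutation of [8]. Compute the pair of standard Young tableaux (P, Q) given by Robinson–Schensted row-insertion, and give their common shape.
P = [1, 2, 8] / [3, 5] / [4] / [6] / [7];  Q = [1, 3, 5] / [2, 4] / [6] / [7] / [8];  common shape = (3, 2, 1, 1, 1)

Row-insert the values π_1, π_2, … into P one at a time, bumping the leftmost entry strictly greater than the inserted value down to the next row. The recording tableau Q records, in position (i, j), the step at which that cell was added to P.
  Insert 4 (step 1): P = [4];  Q = [1]
  Insert 1 (step 2): P = [1] / [4];  Q = [1] / [2]
  Insert 7 (step 3): P = [1, 7] / [4];  Q = [1, 3] / [2]
  Insert 6 (step 4): P = [1, 6] / [4, 7];  Q = [1, 3] / [2, 4]
  Insert 8 (step 5): P = [1, 6, 8] / [4, 7];  Q = [1, 3, 5] / [2, 4]
  Insert 5 (step 6): P = [1, 5, 8] / [4, 6] / [7];  Q = [1, 3, 5] / [2, 4] / [6]
  Insert 3 (step 7): P = [1, 3, 8] / [4, 5] / [6] / [7];  Q = [1, 3, 5] / [2, 4] / [6] / [7]
  Insert 2 (step 8): P = [1, 2, 8] / [3, 5] / [4] / [6] / [7];  Q = [1, 3, 5] / [2, 4] / [6] / [7] / [8]
Final shape: (3, 2, 1, 1, 1).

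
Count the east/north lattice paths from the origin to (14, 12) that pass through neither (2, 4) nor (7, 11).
Number of paths = 7608598

Inclusion–exclusion. Total paths: C(26, 14) = 9657700. Through P₁: C(6, 2)·C(20, 12) = 1889550. Through P₂: C(18, 7)·C(8, 7) = 254592. Since P₁ is strictly southwest of P₂, a monotone path through both must visit P₁ then P₂; paths through both = C(6, 2)·C(12, 5)·C(8, 7) = 95040. Avoid both = 9657700 − 1889550 − 254592 + 95040 = 7608598.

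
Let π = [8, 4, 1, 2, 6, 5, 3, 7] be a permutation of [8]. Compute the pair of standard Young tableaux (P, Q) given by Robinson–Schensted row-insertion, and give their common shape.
P = [1, 2, 3, 7] / [4, 5] / [6] / [8];  Q = [1, 4, 5, 8] / [2, 6] / [3] / [7];  common shape = (4, 2, 1, 1)

Row-insert the values π_1, π_2, … into P one at a time, bumping the leftmost entry strictly greater than the inserted value down to the next row. The recording tableau Q records, in position (i, j), the step at which that cell was added to P.
  Insert 8 (step 1): P = [8];  Q = [1]
  Insert 4 (step 2): P = [4] / [8];  Q = [1] / [2]
  Insert 1 (step 3): P = [1] / [4] / [8];  Q = [1] / [2] / [3]
  Insert 2 (step 4): P = [1, 2] / [4] / [8];  Q = [1, 4] / [2] / [3]
  Insert 6 (step 5): P = [1, 2, 6] / [4] / [8];  Q = [1, 4, 5] / [2] / [3]
  Insert 5 (step 6): P = [1, 2, 5] / [4, 6] / [8];  Q = [1, 4, 5] / [2, 6] / [3]
  Insert 3 (step 7): P = [1, 2, 3] / [4, 5] / [6] / [8];  Q = [1, 4, 5] / [2, 6] / [3] / [7]
  Insert 7 (step 8): P = [1, 2, 3, 7] / [4, 5] / [6] / [8];  Q = [1, 4, 5, 8] / [2, 6] / [3] / [7]
Final shape: (4, 2, 1, 1).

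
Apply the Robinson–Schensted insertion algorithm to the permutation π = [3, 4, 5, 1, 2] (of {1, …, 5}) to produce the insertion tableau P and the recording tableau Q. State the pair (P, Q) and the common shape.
P = [1, 2, 5] / [3, 4];  Q = [1, 2, 3] / [4, 5];  common shape = (3, 2)

Row-insert the values π_1, π_2, … into P one at a time, bumping the leftmost entry strictly greater than the inserted value down to the next row. The recording tableau Q records, in position (i, j), the step at which that cell was added to P.
  Insert 3 (step 1): P = [3];  Q = [1]
  Insert 4 (step 2): P = [3, 4];  Q = [1, 2]
  Insert 5 (step 3): P = [3, 4, 5];  Q = [1, 2, 3]
  Insert 1 (step 4): P = [1, 4, 5] / [3];  Q = [1, 2, 3] / [4]
  Insert 2 (step 5): P = [1, 2, 5] / [3, 4];  Q = [1, 2, 3] / [4, 5]
Final shape: (3, 2).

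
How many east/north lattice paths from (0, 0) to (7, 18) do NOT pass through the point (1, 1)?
Number of paths = 278806

Total paths from (0, 0) to (7, 18): C(25, 7) = 480700. Paths through (1, 1): (paths (0, 0) → (1, 1)) × (paths (1, 1) → (7, 18)) = C(2, 1) · C(23, 6) = 2 · 100947 = 201894. Avoidance count = 480700 − 201894 = 278806.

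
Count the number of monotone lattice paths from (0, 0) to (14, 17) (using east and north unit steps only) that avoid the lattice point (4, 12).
Number of paths = 259717065

Total paths from (0, 0) to (14, 17): C(31, 14) = 265182525. Paths through (4, 12): (paths (0, 0) → (4, 12)) × (paths (4, 12) → (14, 17)) = C(16, 4) · C(15, 10) = 1820 · 3003 = 5465460. Avoidance count = 265182525 − 5465460 = 259717065.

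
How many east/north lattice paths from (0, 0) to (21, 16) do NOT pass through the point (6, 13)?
Number of paths = 12853634958

Total paths from (0, 0) to (21, 16): C(37, 21) = 12875774670. Paths through (6, 13): (paths (0, 0) → (6, 13)) × (paths (6, 13) → (21, 16)) = C(19, 6) · C(18, 15) = 27132 · 816 = 22139712. Avoidance count = 12875774670 − 22139712 = 12853634958.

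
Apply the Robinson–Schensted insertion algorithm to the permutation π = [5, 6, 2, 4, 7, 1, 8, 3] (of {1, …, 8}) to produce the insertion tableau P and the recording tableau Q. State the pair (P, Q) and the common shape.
P = [1, 3, 7, 8] / [2, 4] / [5, 6];  Q = [1, 2, 5, 7] / [3, 4] / [6, 8];  common shape = (4, 2, 2)

Row-insert the values π_1, π_2, … into P one at a time, bumping the leftmost entry strictly greater than the inserted value down to the next row. The recording tableau Q records, in position (i, j), the step at which that cell was added to P.
  Insert 5 (step 1): P = [5];  Q = [1]
  Insert 6 (step 2): P = [5, 6];  Q = [1, 2]
  Insert 2 (step 3): P = [2, 6] / [5];  Q = [1, 2] / [3]
  Insert 4 (step 4): P = [2, 4] / [5, 6];  Q = [1, 2] / [3, 4]
  Insert 7 (step 5): P = [2, 4, 7] / [5, 6];  Q = [1, 2, 5] / [3, 4]
  Insert 1 (step 6): P = [1, 4, 7] / [2, 6] / [5];  Q = [1, 2, 5] / [3, 4] / [6]
  Insert 8 (step 7): P = [1, 4, 7, 8] / [2, 6] / [5];  Q = [1, 2, 5, 7] / [3, 4] / [6]
  Insert 3 (step 8): P = [1, 3, 7, 8] / [2, 4] / [5, 6];  Q = [1, 2, 5, 7] / [3, 4] / [6, 8]
Final shape: (4, 2, 2).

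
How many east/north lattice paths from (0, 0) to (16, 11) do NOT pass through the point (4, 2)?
Number of paths = 8628945

Total paths from (0, 0) to (16, 11): C(27, 16) = 13037895. Paths through (4, 2): (paths (0, 0) → (4, 2)) × (paths (4, 2) → (16, 11)) = C(6, 4) · C(21, 12) = 15 · 293930 = 4408950. Avoidance count = 13037895 − 4408950 = 8628945.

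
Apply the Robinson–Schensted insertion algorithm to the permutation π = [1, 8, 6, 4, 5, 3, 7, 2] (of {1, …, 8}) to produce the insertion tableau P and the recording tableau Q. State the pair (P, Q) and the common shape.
P = [1, 2, 5, 7] / [3] / [4] / [6] / [8];  Q = [1, 2, 5, 7] / [3] / [4] / [6] / [8];  common shape = (4, 1, 1, 1, 1)

Row-insert the values π_1, π_2, … into P one at a time, bumping the leftmost entry strictly greater than the inserted value down to the next row. The recording tableau Q records, in position (i, j), the step at which that cell was added to P.
  Insert 1 (step 1): P = [1];  Q = [1]
  Insert 8 (step 2): P = [1, 8];  Q = [1, 2]
  Insert 6 (step 3): P = [1, 6] / [8];  Q = [1, 2] / [3]
  Insert 4 (step 4): P = [1, 4] / [6] / [8];  Q = [1, 2] / [3] / [4]
  Insert 5 (step 5): P = [1, 4, 5] / [6] / [8];  Q = [1, 2, 5] / [3] / [4]
  Insert 3 (step 6): P = [1, 3, 5] / [4] / [6] / [8];  Q = [1, 2, 5] / [3] / [4] / [6]
  Insert 7 (step 7): P = [1, 3, 5, 7] / [4] / [6] / [8];  Q = [1, 2, 5, 7] / [3] / [4] / [6]
  Insert 2 (step 8): P = [1, 2, 5, 7] / [3] / [4] / [6] / [8];  Q = [1, 2, 5, 7] / [3] / [4] / [6] / [8]
Final shape: (4, 1, 1, 1, 1).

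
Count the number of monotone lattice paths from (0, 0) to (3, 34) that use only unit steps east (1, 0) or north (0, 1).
Number of paths = 7770

A monotone lattice path from (0, 0) to (3, 34) consists of 3 east steps and 34 north steps in some order, so it is determined by which 3 of the 37 steps are east. The count is C(37, 3) = 7770.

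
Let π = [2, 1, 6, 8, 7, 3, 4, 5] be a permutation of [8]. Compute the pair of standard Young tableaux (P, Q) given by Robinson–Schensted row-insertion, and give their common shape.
P = [1, 3, 4, 5] / [2, 6, 7] / [8];  Q = [1, 3, 4, 8] / [2, 5, 7] / [6];  common shape = (4, 3, 1)

Row-insert the values π_1, π_2, … into P one at a time, bumping the leftmost entry strictly greater than the inserted value down to the next row. The recording tableau Q records, in position (i, j), the step at which that cell was added to P.
  Insert 2 (step 1): P = [2];  Q = [1]
  Insert 1 (step 2): P = [1] / [2];  Q = [1] / [2]
  Insert 6 (step 3): P = [1, 6] / [2];  Q = [1, 3] / [2]
  Insert 8 (step 4): P = [1, 6, 8] / [2];  Q = [1, 3, 4] / [2]
  Insert 7 (step 5): P = [1, 6, 7] / [2, 8];  Q = [1, 3, 4] / [2, 5]
  Insert 3 (step 6): P = [1, 3, 7] / [2, 6] / [8];  Q = [1, 3, 4] / [2, 5] / [6]
  Insert 4 (step 7): P = [1, 3, 4] / [2, 6, 7] / [8];  Q = [1, 3, 4] / [2, 5, 7] / [6]
  Insert 5 (step 8): P = [1, 3, 4, 5] / [2, 6, 7] / [8];  Q = [1, 3, 4, 8] / [2, 5, 7] / [6]
Final shape: (4, 3, 1).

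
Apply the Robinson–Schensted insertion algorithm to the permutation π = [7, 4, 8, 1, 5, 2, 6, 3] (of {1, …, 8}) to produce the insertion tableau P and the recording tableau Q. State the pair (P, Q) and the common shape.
P = [1, 2, 3] / [4, 5, 6] / [7, 8];  Q = [1, 3, 7] / [2, 5, 8] / [4, 6];  common shape = (3, 3, 2)

Row-insert the values π_1, π_2, … into P one at a time, bumping the leftmost entry strictly greater than the inserted value down to the next row. The recording tableau Q records, in position (i, j), the step at which that cell was added to P.
  Insert 7 (step 1): P = [7];  Q = [1]
  Insert 4 (step 2): P = [4] / [7];  Q = [1] / [2]
  Insert 8 (step 3): P = [4, 8] / [7];  Q = [1, 3] / [2]
  Insert 1 (step 4): P = [1, 8] / [4] / [7];  Q = [1, 3] / [2] / [4]
  Insert 5 (step 5): P = [1, 5] / [4, 8] / [7];  Q = [1, 3] / [2, 5] / [4]
  Insert 2 (step 6): P = [1, 2] / [4, 5] / [7, 8];  Q = [1, 3] / [2, 5] / [4, 6]
  Insert 6 (step 7): P = [1, 2, 6] / [4, 5] / [7, 8];  Q = [1, 3, 7] / [2, 5] / [4, 6]
  Insert 3 (step 8): P = [1, 2, 3] / [4, 5, 6] / [7, 8];  Q = [1, 3, 7] / [2, 5, 8] / [4, 6]
Final shape: (3, 3, 2).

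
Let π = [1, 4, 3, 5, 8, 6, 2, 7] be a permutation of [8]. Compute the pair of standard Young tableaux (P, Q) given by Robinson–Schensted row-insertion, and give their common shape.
P = [1, 2, 5, 6, 7] / [3, 8] / [4];  Q = [1, 2, 4, 5, 8] / [3, 6] / [7];  common shape = (5, 2, 1)

Row-insert the values π_1, π_2, … into P one at a time, bumping the leftmost entry strictly greater than the inserted value down to the next row. The recording tableau Q records, in position (i, j), the step at which that cell was added to P.
  Insert 1 (step 1): P = [1];  Q = [1]
  Insert 4 (step 2): P = [1, 4];  Q = [1, 2]
  Insert 3 (step 3): P = [1, 3] / [4];  Q = [1, 2] / [3]
  Insert 5 (step 4): P = [1, 3, 5] / [4];  Q = [1, 2, 4] / [3]
  Insert 8 (step 5): P = [1, 3, 5, 8] / [4];  Q = [1, 2, 4, 5] / [3]
  Insert 6 (step 6): P = [1, 3, 5, 6] / [4, 8];  Q = [1, 2, 4, 5] / [3, 6]
  Insert 2 (step 7): P = [1, 2, 5, 6] / [3, 8] / [4];  Q = [1, 2, 4, 5] / [3, 6] / [7]
  Insert 7 (step 8): P = [1, 2, 5, 6, 7] / [3, 8] / [4];  Q = [1, 2, 4, 5, 8] / [3, 6] / [7]
Final shape: (5, 2, 1).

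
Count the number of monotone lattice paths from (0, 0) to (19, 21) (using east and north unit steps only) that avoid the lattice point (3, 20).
Number of paths = 131282378293

Total paths from (0, 0) to (19, 21): C(40, 19) = 131282408400. Paths through (3, 20): (paths (0, 0) → (3, 20)) × (paths (3, 20) → (19, 21)) = C(23, 3) · C(17, 16) = 1771 · 17 = 30107. Avoidance count = 131282408400 − 30107 = 131282378293.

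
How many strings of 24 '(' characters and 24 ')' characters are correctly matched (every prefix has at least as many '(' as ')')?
C_24 = 1289904147324

These balanced parentheses are counted by the Catalan number C_n = (1/(n + 1)) · C(2n, n). For n = 24: C_24 = (1/25) · C(48, 24) = 32247603683100/25 = 1289904147324.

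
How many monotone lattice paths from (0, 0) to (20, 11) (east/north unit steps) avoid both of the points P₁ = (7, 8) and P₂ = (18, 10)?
Number of paths = 43205175

Inclusion–exclusion. Total paths: C(31, 20) = 84672315. Through P₁: C(15, 7)·C(16, 13) = 3603600. Through P₂: C(28, 18)·C(3, 2) = 39369330. Since P₁ is strictly southwest of P₂, a monotone path through both must visit P₁ then P₂; paths through both = C(15, 7)·C(13, 11)·C(3, 2) = 1505790. Avoid both = 84672315 − 3603600 − 39369330 + 1505790 = 43205175.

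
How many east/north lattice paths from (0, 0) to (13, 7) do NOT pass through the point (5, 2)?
Number of paths = 50493

Total paths from (0, 0) to (13, 7): C(20, 13) = 77520. Paths through (5, 2): (paths (0, 0) → (5, 2)) × (paths (5, 2) → (13, 7)) = C(7, 5) · C(13, 8) = 21 · 1287 = 27027. Avoidance count = 77520 − 27027 = 50493.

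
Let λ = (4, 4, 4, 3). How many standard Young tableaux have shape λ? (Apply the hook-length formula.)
# SYT of shape (4, 4, 4, 3) = 24024

Hook-length formula: f^λ = n! / Π hook(c), product over all cells c of the Young diagram. For λ = (4, 4, 4, 3), n = 15 boxes. Hook lengths by row (left-to-right, top-to-bottom): [7, 6, 5, 3]; [6, 5, 4, 2]; [5, 4, 3, 1]; [3, 2, 1]. Product of hooks = 54432000. So f^λ = 15! / 54432000 = 1307674368000 / 54432000 = 24024.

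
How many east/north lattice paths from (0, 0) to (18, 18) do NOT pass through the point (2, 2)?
Number of paths = 5468652960

Total paths from (0, 0) to (18, 18): C(36, 18) = 9075135300. Paths through (2, 2): (paths (0, 0) → (2, 2)) × (paths (2, 2) → (18, 18)) = C(4, 2) · C(32, 16) = 6 · 601080390 = 3606482340. Avoidance count = 9075135300 − 3606482340 = 5468652960.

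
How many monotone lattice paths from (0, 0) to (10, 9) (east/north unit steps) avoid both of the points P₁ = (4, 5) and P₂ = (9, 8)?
Number of paths = 31410

Inclusion–exclusion. Total paths: C(19, 10) = 92378. Through P₁: C(9, 4)·C(10, 6) = 26460. Through P₂: C(17, 9)·C(2, 1) = 48620. Since P₁ is strictly southwest of P₂, a monotone path through both must visit P₁ then P₂; paths through both = C(9, 4)·C(8, 5)·C(2, 1) = 14112. Avoid both = 92378 − 26460 − 48620 + 14112 = 31410.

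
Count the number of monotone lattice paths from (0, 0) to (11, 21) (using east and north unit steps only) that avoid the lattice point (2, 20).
Number of paths = 129022170

Total paths from (0, 0) to (11, 21): C(32, 11) = 129024480. Paths through (2, 20): (paths (0, 0) → (2, 20)) × (paths (2, 20) → (11, 21)) = C(22, 2) · C(10, 9) = 231 · 10 = 2310. Avoidance count = 129024480 − 2310 = 129022170.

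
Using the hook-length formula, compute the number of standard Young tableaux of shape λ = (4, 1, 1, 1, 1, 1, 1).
# SYT of shape (4, 1, 1, 1, 1, 1, 1) = 84

Hook-length formula: f^λ = n! / Π hook(c), product over all cells c of the Young diagram. For λ = (4, 1, 1, 1, 1, 1, 1), n = 10 boxes. Hook lengths by row (left-to-right, top-to-bottom): [10, 3, 2, 1]; [6]; [5]; [4]; [3]; [2]; [1]. Product of hooks = 43200. So f^λ = 10! / 43200 = 3628800 / 43200 = 84.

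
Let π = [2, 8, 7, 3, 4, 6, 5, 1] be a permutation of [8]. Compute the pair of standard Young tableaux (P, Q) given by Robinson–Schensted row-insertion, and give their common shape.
P = [1, 3, 4, 5] / [2] / [6] / [7] / [8];  Q = [1, 2, 5, 6] / [3] / [4] / [7] / [8];  common shape = (4, 1, 1, 1, 1)

Row-insert the values π_1, π_2, … into P one at a time, bumping the leftmost entry strictly greater than the inserted value down to the next row. The recording tableau Q records, in position (i, j), the step at which that cell was added to P.
  Insert 2 (step 1): P = [2];  Q = [1]
  Insert 8 (step 2): P = [2, 8];  Q = [1, 2]
  Insert 7 (step 3): P = [2, 7] / [8];  Q = [1, 2] / [3]
  Insert 3 (step 4): P = [2, 3] / [7] / [8];  Q = [1, 2] / [3] / [4]
  Insert 4 (step 5): P = [2, 3, 4] / [7] / [8];  Q = [1, 2, 5] / [3] / [4]
  Insert 6 (step 6): P = [2, 3, 4, 6] / [7] / [8];  Q = [1, 2, 5, 6] / [3] / [4]
  Insert 5 (step 7): P = [2, 3, 4, 5] / [6] / [7] / [8];  Q = [1, 2, 5, 6] / [3] / [4] / [7]
  Insert 1 (step 8): P = [1, 3, 4, 5] / [2] / [6] / [7] / [8];  Q = [1, 2, 5, 6] / [3] / [4] / [7] / [8]
Final shape: (4, 1, 1, 1, 1).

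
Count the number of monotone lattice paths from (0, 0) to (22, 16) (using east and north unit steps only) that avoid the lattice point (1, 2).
Number of paths = 15280096230

Total paths from (0, 0) to (22, 16): C(38, 22) = 22239974430. Paths through (1, 2): (paths (0, 0) → (1, 2)) × (paths (1, 2) → (22, 16)) = C(3, 1) · C(35, 21) = 3 · 2319959400 = 6959878200. Avoidance count = 22239974430 − 6959878200 = 15280096230.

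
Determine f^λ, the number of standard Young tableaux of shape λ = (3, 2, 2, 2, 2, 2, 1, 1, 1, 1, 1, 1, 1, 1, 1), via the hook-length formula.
# SYT of shape (3, 2, 2, 2, 2, 2, 1, 1, 1, 1, 1, 1, 1, 1, 1) = 601920

Hook-length formula: f^λ = n! / Π hook(c), product over all cells c of the Young diagram. For λ = (3, 2, 2, 2, 2, 2, 1, 1, 1, 1, 1, 1, 1, 1, 1), n = 22 boxes. Hook lengths by row (left-to-right, top-to-bottom): [17, 7, 1]; [15, 5]; [14, 4]; [13, 3]; [12, 2]; [11, 1]; [9]; [8]; [7]; [6]; [5]; [4]; [3]; [2]; [1]. Product of hooks = 1867358997504000. So f^λ = 22! / 1867358997504000 = 1124000727777607680000 / 1867358997504000 = 601920.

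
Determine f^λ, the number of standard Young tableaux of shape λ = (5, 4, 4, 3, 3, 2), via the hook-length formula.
# SYT of shape (5, 4, 4, 3, 3, 2) = 224478540

Hook-length formula: f^λ = n! / Π hook(c), product over all cells c of the Young diagram. For λ = (5, 4, 4, 3, 3, 2), n = 21 boxes. Hook lengths by row (left-to-right, top-to-bottom): [10, 9, 7, 4, 1]; [8, 7, 5, 2]; [7, 6, 4, 1]; [5, 4, 2]; [4, 3, 1]; [2, 1]. Product of hooks = 227598336000. So f^λ = 21! / 227598336000 = 51090942171709440000 / 227598336000 = 224478540.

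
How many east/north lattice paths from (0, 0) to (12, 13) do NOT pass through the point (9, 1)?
Number of paths = 5195750

Total paths from (0, 0) to (12, 13): C(25, 12) = 5200300. Paths through (9, 1): (paths (0, 0) → (9, 1)) × (paths (9, 1) → (12, 13)) = C(10, 9) · C(15, 3) = 10 · 455 = 4550. Avoidance count = 5200300 − 4550 = 5195750.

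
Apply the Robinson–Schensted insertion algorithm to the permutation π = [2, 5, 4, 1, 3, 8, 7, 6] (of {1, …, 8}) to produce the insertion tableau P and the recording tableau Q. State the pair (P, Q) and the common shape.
P = [1, 3, 6] / [2, 4, 7] / [5, 8];  Q = [1, 2, 6] / [3, 5, 7] / [4, 8];  common shape = (3, 3, 2)

Row-insert the values π_1, π_2, … into P one at a time, bumping the leftmost entry strictly greater than the inserted value down to the next row. The recording tableau Q records, in position (i, j), the step at which that cell was added to P.
  Insert 2 (step 1): P = [2];  Q = [1]
  Insert 5 (step 2): P = [2, 5];  Q = [1, 2]
  Insert 4 (step 3): P = [2, 4] / [5];  Q = [1, 2] / [3]
  Insert 1 (step 4): P = [1, 4] / [2] / [5];  Q = [1, 2] / [3] / [4]
  Insert 3 (step 5): P = [1, 3] / [2, 4] / [5];  Q = [1, 2] / [3, 5] / [4]
  Insert 8 (step 6): P = [1, 3, 8] / [2, 4] / [5];  Q = [1, 2, 6] / [3, 5] / [4]
  Insert 7 (step 7): P = [1, 3, 7] / [2, 4, 8] / [5];  Q = [1, 2, 6] / [3, 5, 7] / [4]
  Insert 6 (step 8): P = [1, 3, 6] / [2, 4, 7] / [5, 8];  Q = [1, 2, 6] / [3, 5, 7] / [4, 8]
Final shape: (3, 3, 2).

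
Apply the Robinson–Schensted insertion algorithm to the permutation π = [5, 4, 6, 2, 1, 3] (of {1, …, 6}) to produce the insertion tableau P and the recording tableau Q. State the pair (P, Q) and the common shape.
P = [1, 3] / [2, 6] / [4] / [5];  Q = [1, 3] / [2, 6] / [4] / [5];  common shape = (2, 2, 1, 1)

Row-insert the values π_1, π_2, … into P one at a time, bumping the leftmost entry strictly greater than the inserted value down to the next row. The recording tableau Q records, in position (i, j), the step at which that cell was added to P.
  Insert 5 (step 1): P = [5];  Q = [1]
  Insert 4 (step 2): P = [4] / [5];  Q = [1] / [2]
  Insert 6 (step 3): P = [4, 6] / [5];  Q = [1, 3] / [2]
  Insert 2 (step 4): P = [2, 6] / [4] / [5];  Q = [1, 3] / [2] / [4]
  Insert 1 (step 5): P = [1, 6] / [2] / [4] / [5];  Q = [1, 3] / [2] / [4] / [5]
  Insert 3 (step 6): P = [1, 3] / [2, 6] / [4] / [5];  Q = [1, 3] / [2, 6] / [4] / [5]
Final shape: (2, 2, 1, 1).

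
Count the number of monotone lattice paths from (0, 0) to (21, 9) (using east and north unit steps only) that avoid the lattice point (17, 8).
Number of paths = 8899275

Total paths from (0, 0) to (21, 9): C(30, 21) = 14307150. Paths through (17, 8): (paths (0, 0) → (17, 8)) × (paths (17, 8) → (21, 9)) = C(25, 17) · C(5, 4) = 1081575 · 5 = 5407875. Avoidance count = 14307150 − 5407875 = 8899275.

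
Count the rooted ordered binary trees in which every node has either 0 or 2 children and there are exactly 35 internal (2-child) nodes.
C_35 = 3116285494907301262

These full binary trees are counted by the Catalan number C_n = (1/(n + 1)) · C(2n, n). For n = 35: C_35 = (1/36) · C(70, 35) = 112186277816662845432/36 = 3116285494907301262.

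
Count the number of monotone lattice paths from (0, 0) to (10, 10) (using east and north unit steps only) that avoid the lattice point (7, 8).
Number of paths = 120406

Total paths from (0, 0) to (10, 10): C(20, 10) = 184756. Paths through (7, 8): (paths (0, 0) → (7, 8)) × (paths (7, 8) → (10, 10)) = C(15, 7) · C(5, 3) = 6435 · 10 = 64350. Avoidance count = 184756 − 64350 = 120406.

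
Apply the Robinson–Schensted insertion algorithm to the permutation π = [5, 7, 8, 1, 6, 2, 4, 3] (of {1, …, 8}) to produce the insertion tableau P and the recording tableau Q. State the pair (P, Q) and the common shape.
P = [1, 2, 3] / [4, 6, 8] / [5] / [7];  Q = [1, 2, 3] / [4, 5, 7] / [6] / [8];  common shape = (3, 3, 1, 1)

Row-insert the values π_1, π_2, … into P one at a time, bumping the leftmost entry strictly greater than the inserted value down to the next row. The recording tableau Q records, in position (i, j), the step at which that cell was added to P.
  Insert 5 (step 1): P = [5];  Q = [1]
  Insert 7 (step 2): P = [5, 7];  Q = [1, 2]
  Insert 8 (step 3): P = [5, 7, 8];  Q = [1, 2, 3]
  Insert 1 (step 4): P = [1, 7, 8] / [5];  Q = [1, 2, 3] / [4]
  Insert 6 (step 5): P = [1, 6, 8] / [5, 7];  Q = [1, 2, 3] / [4, 5]
  Insert 2 (step 6): P = [1, 2, 8] / [5, 6] / [7];  Q = [1, 2, 3] / [4, 5] / [6]
  Insert 4 (step 7): P = [1, 2, 4] / [5, 6, 8] / [7];  Q = [1, 2, 3] / [4, 5, 7] / [6]
  Insert 3 (step 8): P = [1, 2, 3] / [4, 6, 8] / [5] / [7];  Q = [1, 2, 3] / [4, 5, 7] / [6] / [8]
Final shape: (3, 3, 1, 1).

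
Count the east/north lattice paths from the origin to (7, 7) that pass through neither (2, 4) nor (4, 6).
Number of paths = 2112

Inclusion–exclusion. Total paths: C(14, 7) = 3432. Through P₁: C(6, 2)·C(8, 5) = 840. Through P₂: C(10, 4)·C(4, 3) = 840. Since P₁ is strictly southwest of P₂, a monotone path through both must visit P₁ then P₂; paths through both = C(6, 2)·C(4, 2)·C(4, 3) = 360. Avoid both = 3432 − 840 − 840 + 360 = 2112.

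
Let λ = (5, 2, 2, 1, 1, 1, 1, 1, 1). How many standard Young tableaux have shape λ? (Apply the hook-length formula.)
# SYT of shape (5, 2, 2, 1, 1, 1, 1, 1, 1) = 26950

Hook-length formula: f^λ = n! / Π hook(c), product over all cells c of the Young diagram. For λ = (5, 2, 2, 1, 1, 1, 1, 1, 1), n = 15 boxes. Hook lengths by row (left-to-right, top-to-bottom): [13, 6, 3, 2, 1]; [9, 2]; [8, 1]; [6]; [5]; [4]; [3]; [2]; [1]. Product of hooks = 48522240. So f^λ = 15! / 48522240 = 1307674368000 / 48522240 = 26950.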